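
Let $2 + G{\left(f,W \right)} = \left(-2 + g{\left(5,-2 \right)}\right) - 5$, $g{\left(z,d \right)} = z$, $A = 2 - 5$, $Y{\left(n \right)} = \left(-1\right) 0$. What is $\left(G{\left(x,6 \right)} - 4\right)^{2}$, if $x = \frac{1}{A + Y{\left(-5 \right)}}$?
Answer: $64$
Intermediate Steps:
$Y{\left(n \right)} = 0$
$A = -3$
$x = - \frac{1}{3}$ ($x = \frac{1}{-3 + 0} = \frac{1}{-3} = - \frac{1}{3} \approx -0.33333$)
$G{\left(f,W \right)} = -4$ ($G{\left(f,W \right)} = -2 + \left(\left(-2 + 5\right) - 5\right) = -2 + \left(3 - 5\right) = -2 - 2 = -4$)
$\left(G{\left(x,6 \right)} - 4\right)^{2} = \left(-4 - 4\right)^{2} = \left(-8\right)^{2} = 64$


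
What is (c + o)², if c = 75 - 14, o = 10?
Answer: 5041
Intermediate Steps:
c = 61
(c + o)² = (61 + 10)² = 71² = 5041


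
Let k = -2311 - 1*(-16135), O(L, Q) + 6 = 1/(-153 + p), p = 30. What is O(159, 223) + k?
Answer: 1699613/123 ≈ 13818.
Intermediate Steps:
O(L, Q) = -739/123 (O(L, Q) = -6 + 1/(-153 + 30) = -6 + 1/(-123) = -6 - 1/123 = -739/123)
k = 13824 (k = -2311 + 16135 = 13824)
O(159, 223) + k = -739/123 + 13824 = 1699613/123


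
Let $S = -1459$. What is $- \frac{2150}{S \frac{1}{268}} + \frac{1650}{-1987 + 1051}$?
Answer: $\frac{89485975}{227604} \approx 393.17$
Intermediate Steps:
$- \frac{2150}{S \frac{1}{268}} + \frac{1650}{-1987 + 1051} = - \frac{2150}{\left(-1459\right) \frac{1}{268}} + \frac{1650}{-1987 + 1051} = - \frac{2150}{\left(-1459\right) \frac{1}{268}} + \frac{1650}{-936} = - \frac{2150}{- \frac{1459}{268}} + 1650 \left(- \frac{1}{936}\right) = \left(-2150\right) \left(- \frac{268}{1459}\right) - \frac{275}{156} = \frac{576200}{1459} - \frac{275}{156} = \frac{89485975}{227604}$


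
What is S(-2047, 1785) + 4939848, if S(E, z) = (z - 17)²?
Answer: 8065672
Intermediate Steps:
S(E, z) = (-17 + z)²
S(-2047, 1785) + 4939848 = (-17 + 1785)² + 4939848 = 1768² + 4939848 = 3125824 + 4939848 = 8065672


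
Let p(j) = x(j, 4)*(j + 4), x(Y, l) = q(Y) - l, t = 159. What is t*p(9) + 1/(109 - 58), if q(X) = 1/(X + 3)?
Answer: -1651529/204 ≈ -8095.7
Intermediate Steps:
q(X) = 1/(3 + X)
x(Y, l) = 1/(3 + Y) - l
p(j) = (-11 - 4*j)*(4 + j)/(3 + j) (p(j) = ((1 - 1*4*(3 + j))/(3 + j))*(j + 4) = ((1 + (-12 - 4*j))/(3 + j))*(4 + j) = ((-11 - 4*j)/(3 + j))*(4 + j) = (-11 - 4*j)*(4 + j)/(3 + j))
t*p(9) + 1/(109 - 58) = 159*(-(4 + 9)*(11 + 4*9)/(3 + 9)) + 1/(109 - 58) = 159*(-1*13*(11 + 36)/12) + 1/51 = 159*(-1*1/12*13*47) + 1/51 = 159*(-611/12) + 1/51 = -32383/4 + 1/51 = -1651529/204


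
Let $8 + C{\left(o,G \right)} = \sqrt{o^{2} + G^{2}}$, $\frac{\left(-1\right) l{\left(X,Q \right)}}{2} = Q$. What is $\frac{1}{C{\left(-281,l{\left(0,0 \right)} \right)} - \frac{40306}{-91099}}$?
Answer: $\frac{91099}{24910333} \approx 0.0036571$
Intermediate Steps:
$l{\left(X,Q \right)} = - 2 Q$
$C{\left(o,G \right)} = -8 + \sqrt{G^{2} + o^{2}}$ ($C{\left(o,G \right)} = -8 + \sqrt{o^{2} + G^{2}} = -8 + \sqrt{G^{2} + o^{2}}$)
$\frac{1}{C{\left(-281,l{\left(0,0 \right)} \right)} - \frac{40306}{-91099}} = \frac{1}{\left(-8 + \sqrt{\left(\left(-2\right) 0\right)^{2} + \left(-281\right)^{2}}\right) - \frac{40306}{-91099}} = \frac{1}{\left(-8 + \sqrt{0^{2} + 78961}\right) - - \frac{40306}{91099}} = \frac{1}{\left(-8 + \sqrt{0 + 78961}\right) + \frac{40306}{91099}} = \frac{1}{\left(-8 + \sqrt{78961}\right) + \frac{40306}{91099}} = \frac{1}{\left(-8 + 281\right) + \frac{40306}{91099}} = \frac{1}{273 + \frac{40306}{91099}} = \frac{1}{\frac{24910333}{91099}} = \frac{91099}{24910333}$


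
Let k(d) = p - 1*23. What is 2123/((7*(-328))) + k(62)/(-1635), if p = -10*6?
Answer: -3280537/3753960 ≈ -0.87389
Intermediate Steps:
p = -60
k(d) = -83 (k(d) = -60 - 1*23 = -60 - 23 = -83)
2123/((7*(-328))) + k(62)/(-1635) = 2123/((7*(-328))) - 83/(-1635) = 2123/(-2296) - 83*(-1/1635) = 2123*(-1/2296) + 83/1635 = -2123/2296 + 83/1635 = -3280537/3753960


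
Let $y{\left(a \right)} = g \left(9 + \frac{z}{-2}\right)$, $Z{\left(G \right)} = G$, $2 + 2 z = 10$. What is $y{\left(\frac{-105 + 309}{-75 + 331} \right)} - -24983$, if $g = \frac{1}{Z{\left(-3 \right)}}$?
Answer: $\frac{74942}{3} \approx 24981.0$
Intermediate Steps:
$z = 4$ ($z = -1 + \frac{1}{2} \cdot 10 = -1 + 5 = 4$)
$g = - \frac{1}{3}$ ($g = \frac{1}{-3} = - \frac{1}{3} \approx -0.33333$)
$y{\left(a \right)} = - \frac{7}{3}$ ($y{\left(a \right)} = - \frac{9 + \frac{4}{-2}}{3} = - \frac{9 + 4 \left(- \frac{1}{2}\right)}{3} = - \frac{9 - 2}{3} = \left(- \frac{1}{3}\right) 7 = - \frac{7}{3}$)
$y{\left(\frac{-105 + 309}{-75 + 331} \right)} - -24983 = - \frac{7}{3} - -24983 = - \frac{7}{3} + 24983 = \frac{74942}{3}$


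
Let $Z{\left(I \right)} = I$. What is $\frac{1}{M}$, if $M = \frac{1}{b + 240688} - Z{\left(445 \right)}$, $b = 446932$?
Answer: $- \frac{687620}{305990899} \approx -0.0022472$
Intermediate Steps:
$M = - \frac{305990899}{687620}$ ($M = \frac{1}{446932 + 240688} - 445 = \frac{1}{687620} - 445 = - \frac{305990899}{687620} \approx -445.0$)
$\frac{1}{M} = \frac{1}{- \frac{305990899}{687620}} = - \frac{687620}{305990899}$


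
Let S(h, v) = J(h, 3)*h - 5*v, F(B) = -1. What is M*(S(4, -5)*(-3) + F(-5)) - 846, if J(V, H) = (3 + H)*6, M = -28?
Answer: 13378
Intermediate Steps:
J(V, H) = 18 + 6*H
S(h, v) = -5*v + 36*h (S(h, v) = (18 + 6*3)*h - 5*v = (18 + 18)*h - 5*v = 36*h - 5*v = -5*v + 36*h)
M*(S(4, -5)*(-3) + F(-5)) - 846 = -28*((-5*(-5) + 36*4)*(-3) - 1) - 846 = -28*((25 + 144)*(-3) - 1) - 846 = -28*(169*(-3) - 1) - 846 = -28*(-507 - 1) - 846 = -28*(-508) - 846 = 14224 - 846 = 13378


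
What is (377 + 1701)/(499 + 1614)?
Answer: 2078/2113 ≈ 0.98344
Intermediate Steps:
(377 + 1701)/(499 + 1614) = 2078/2113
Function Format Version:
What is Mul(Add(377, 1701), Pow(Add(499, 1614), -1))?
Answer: Rational(2078, 2113) ≈ 0.98344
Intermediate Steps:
Mul(Add(377, 1701), Pow(Add(499, 1614), -1)) = Mul(2078, Pow(2113, -1)) = Mul(2078, Rational(1, 2113)) = Rational(2078, 2113)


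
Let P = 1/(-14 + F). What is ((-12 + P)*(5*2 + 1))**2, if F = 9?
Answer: 450241/25 ≈ 18010.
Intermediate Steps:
P = -1/5 (P = 1/(-14 + 9) = 1/(-5) = -1/5 ≈ -0.20000)
((-12 + P)*(5*2 + 1))**2 = ((-12 - 1/5)*(5*2 + 1))**2 = (-61*(10 + 1)/5)**2 = (-61/5*11)**2 = (-671/5)**2 = 450241/25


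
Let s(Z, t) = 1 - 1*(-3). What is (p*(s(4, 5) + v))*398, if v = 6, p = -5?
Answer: -19900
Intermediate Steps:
s(Z, t) = 4 (s(Z, t) = 1 + 3 = 4)
(p*(s(4, 5) + v))*398 = -5*(4 + 6)*398 = -5*10*398 = -50*398 = -19900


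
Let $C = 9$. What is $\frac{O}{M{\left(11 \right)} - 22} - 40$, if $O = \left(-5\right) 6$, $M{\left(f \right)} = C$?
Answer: $- \frac{490}{13} \approx -37.692$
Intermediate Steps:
$M{\left(f \right)} = 9$
$O = -30$
$\frac{O}{M{\left(11 \right)} - 22} - 40 = - \frac{30}{9 - 22} - 40 = - \frac{30}{-13} - 40 = \left(-30\right) \left(- \frac{1}{13}\right) - 40 = \frac{30}{13} - 40 = - \frac{490}{13}$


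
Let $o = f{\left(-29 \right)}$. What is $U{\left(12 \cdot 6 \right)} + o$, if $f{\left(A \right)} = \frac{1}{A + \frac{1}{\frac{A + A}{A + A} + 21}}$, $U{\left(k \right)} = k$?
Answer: $\frac{45842}{637} \approx 71.965$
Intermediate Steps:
$f{\left(A \right)} = \frac{1}{\frac{1}{22} + A}$ ($f{\left(A \right)} = \frac{1}{A + \frac{1}{\frac{2 A}{2 A} + 21}} = \frac{1}{A + \frac{1}{2 A \frac{1}{2 A} + 21}} = \frac{1}{A + \frac{1}{1 + 21}} = \frac{1}{A + \frac{1}{22}} = \frac{1}{\frac{1}{22} + A}$)
$o = - \frac{22}{637}$ ($o = \frac{22}{1 + 22 \left(-29\right)} = \frac{22}{1 - 638} = \frac{22}{-637} = 22 \left(- \frac{1}{637}\right) = - \frac{22}{637} \approx -0.034537$)
$U{\left(12 \cdot 6 \right)} + o = 12 \cdot 6 - \frac{22}{637} = 72 - \frac{22}{637} = \frac{45842}{637}$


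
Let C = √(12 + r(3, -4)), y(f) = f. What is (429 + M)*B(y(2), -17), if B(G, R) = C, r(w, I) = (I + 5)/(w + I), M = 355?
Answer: 784*√11 ≈ 2600.2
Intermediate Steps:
r(w, I) = (5 + I)/(I + w)
C = √11 (C = √(12 + (5 - 4)/(-4 + 3)) = √(12 + 1/(-1)) = √(12 - 1*1) = √(12 - 1) = √11 ≈ 3.3166)
B(G, R) = √11
(429 + M)*B(y(2), -17) = (429 + 355)*√11 = 784*√11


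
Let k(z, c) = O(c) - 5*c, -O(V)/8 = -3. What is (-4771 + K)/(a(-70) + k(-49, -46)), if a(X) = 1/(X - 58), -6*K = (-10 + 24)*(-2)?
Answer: -1830272/97533 ≈ -18.766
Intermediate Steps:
O(V) = 24 (O(V) = -8*(-3) = 24)
K = 14/3 (K = -(-10 + 24)*(-2)/6 = -7*(-2)/3 = -1/6*(-28) = 14/3 ≈ 4.6667)
k(z, c) = 24 - 5*c
a(X) = 1/(-58 + X)
(-4771 + K)/(a(-70) + k(-49, -46)) = (-4771 + 14/3)/(1/(-58 - 70) + (24 - 5*(-46))) = -14299/(3*(1/(-128) + (24 + 230))) = -14299/(3*(-1/128 + 254)) = -14299/(3*32511/128) = -14299/3*128/32511 = -1830272/97533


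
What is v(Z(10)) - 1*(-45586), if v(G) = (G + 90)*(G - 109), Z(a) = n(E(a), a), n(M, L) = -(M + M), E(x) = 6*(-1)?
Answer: 35692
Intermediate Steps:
E(x) = -6
n(M, L) = -2*M
Z(a) = 12 (Z(a) = -2*(-6) = 12)
v(G) = (-109 + G)*(90 + G) (v(G) = (90 + G)*(-109 + G) = (-109 + G)*(90 + G))
v(Z(10)) - 1*(-45586) = (-9810 + 12**2 - 19*12) - 1*(-45586) = (-9810 + 144 - 228) + 45586 = -9894 + 45586 = 35692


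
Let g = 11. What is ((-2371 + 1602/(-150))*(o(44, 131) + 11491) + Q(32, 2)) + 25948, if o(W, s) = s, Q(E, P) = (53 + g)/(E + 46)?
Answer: -26962587736/975 ≈ -2.7654e+7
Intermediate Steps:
Q(E, P) = 64/(46 + E) (Q(E, P) = (53 + 11)/(E + 46) = 64/(46 + E))
((-2371 + 1602/(-150))*(o(44, 131) + 11491) + Q(32, 2)) + 25948 = ((-2371 + 1602/(-150))*(131 + 11491) + 64/(46 + 32)) + 25948 = ((-2371 + 1602*(-1/150))*11622 + 64/78) + 25948 = ((-2371 - 267/25)*11622 + 64*(1/78)) + 25948 = (-59542/25*11622 + 32/39) + 25948 = (-691997124/25 + 32/39) + 25948 = -26987887036/975 + 25948 = -26962587736/975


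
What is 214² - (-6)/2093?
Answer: 95851034/2093 ≈ 45796.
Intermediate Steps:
214² - (-6)/2093 = 45796 - (-6)/2093 = 45796 - 1*(-6/2093) = 45796 + 6/2093 = 95851034/2093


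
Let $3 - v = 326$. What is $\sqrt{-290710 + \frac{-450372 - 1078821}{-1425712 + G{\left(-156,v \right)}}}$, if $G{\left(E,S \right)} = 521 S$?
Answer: $\frac{i \sqrt{738639362123871715}}{1593995} \approx 539.17 i$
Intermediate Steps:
$v = -323$ ($v = 3 - 326 = -323$)
$\sqrt{-290710 + \frac{-450372 - 1078821}{-1425712 + G{\left(-156,v \right)}}} = \sqrt{-290710 + \frac{-450372 - 1078821}{-1425712 + 521 \left(-323\right)}} = \sqrt{-290710 - \frac{1529193}{-1425712 - 168283}} = \sqrt{-290710 - \frac{1529193}{-1593995}} = \sqrt{-290710 - - \frac{1529193}{1593995}} = \sqrt{-290710 + \frac{1529193}{1593995}} = \sqrt{- \frac{463388757257}{1593995}} = \frac{i \sqrt{738639362123871715}}{1593995}$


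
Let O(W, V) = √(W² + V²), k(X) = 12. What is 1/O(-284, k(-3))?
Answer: √202/4040 ≈ 0.0035180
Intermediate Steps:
O(W, V) = √(V² + W²)
1/O(-284, k(-3)) = 1/(√(12² + (-284)²)) = 1/(√(144 + 80656)) = 1/(√80800) = 1/(20*√202) = √202/4040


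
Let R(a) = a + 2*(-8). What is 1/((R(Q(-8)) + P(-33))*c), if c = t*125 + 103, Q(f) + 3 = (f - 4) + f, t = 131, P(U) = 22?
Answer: -1/280126 ≈ -3.5698e-6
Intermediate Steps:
Q(f) = -7 + 2*f (Q(f) = -3 + ((f - 4) + f) = -3 + ((-4 + f) + f) = -3 + (-4 + 2*f) = -7 + 2*f)
R(a) = -16 + a (R(a) = a - 16 = -16 + a)
c = 16478 (c = 131*125 + 103 = 16375 + 103 = 16478)
1/((R(Q(-8)) + P(-33))*c) = 1/(((-16 + (-7 + 2*(-8))) + 22)*16478) = (1/16478)/((-16 + (-7 - 16)) + 22) = (1/16478)/((-16 - 23) + 22) = (1/16478)/(-39 + 22) = (1/16478)/(-17) = -1/17*1/16478 = -1/280126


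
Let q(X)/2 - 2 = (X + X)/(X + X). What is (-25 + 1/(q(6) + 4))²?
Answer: 62001/100 ≈ 620.01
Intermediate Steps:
q(X) = 6 (q(X) = 4 + 2*((X + X)/(X + X)) = 4 + 2*((2*X)/((2*X))) = 4 + 2*((2*X)*(1/(2*X))) = 4 + 2*1 = 4 + 2 = 6)
(-25 + 1/(q(6) + 4))² = (-25 + 1/(6 + 4))² = (-25 + 1/10)² = (-25 + ⅒)² = (-249/10)² = 62001/100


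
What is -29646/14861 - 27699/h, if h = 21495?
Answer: -349625203/106479065 ≈ -3.2835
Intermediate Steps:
-29646/14861 - 27699/h = -29646/14861 - 27699/21495 = -29646*1/14861 - 27699*1/21495 = -29646/14861 - 9233/7165 = -349625203/106479065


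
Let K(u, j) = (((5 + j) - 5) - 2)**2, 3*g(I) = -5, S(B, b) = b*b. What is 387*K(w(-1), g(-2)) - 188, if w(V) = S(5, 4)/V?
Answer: 5015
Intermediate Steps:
S(B, b) = b**2
g(I) = -5/3 (g(I) = (1/3)*(-5) = -5/3)
w(V) = 16/V (w(V) = 4**2/V = 16/V)
K(u, j) = (-2 + j)**2 (K(u, j) = (j - 2)**2 = (-2 + j)**2)
387*K(w(-1), g(-2)) - 188 = 387*(-2 - 5/3)**2 - 188 = 387*(-11/3)**2 - 188 = 387*(121/9) - 188 = 5203 - 188 = 5015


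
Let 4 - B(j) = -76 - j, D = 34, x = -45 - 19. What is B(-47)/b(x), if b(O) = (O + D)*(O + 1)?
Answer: 11/630 ≈ 0.017460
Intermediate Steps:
x = -64
B(j) = 80 + j (B(j) = 4 - (-76 - j) = 4 + (76 + j) = 80 + j)
b(O) = (1 + O)*(34 + O) (b(O) = (O + 34)*(O + 1) = (34 + O)*(1 + O) = (1 + O)*(34 + O))
B(-47)/b(x) = (80 - 47)/(34 + (-64)² + 35*(-64)) = 33/(34 + 4096 - 2240) = 33/1890 = 33*(1/1890) = 11/630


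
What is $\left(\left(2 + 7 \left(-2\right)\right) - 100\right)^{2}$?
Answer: $12544$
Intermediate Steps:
$\left(\left(2 + 7 \left(-2\right)\right) - 100\right)^{2} = \left(\left(2 - 14\right) - 100\right)^{2} = \left(-12 - 100\right)^{2} = \left(-112\right)^{2} = 12544$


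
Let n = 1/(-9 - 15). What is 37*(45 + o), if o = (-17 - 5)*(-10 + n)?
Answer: 118067/12 ≈ 9838.9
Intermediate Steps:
n = -1/24 (n = 1/(-24) = -1/24 ≈ -0.041667)
o = 2651/12 (o = (-17 - 5)*(-10 - 1/24) = -22*(-241/24) = 2651/12 ≈ 220.92)
37*(45 + o) = 37*(45 + 2651/12) = 37*(3191/12) = 118067/12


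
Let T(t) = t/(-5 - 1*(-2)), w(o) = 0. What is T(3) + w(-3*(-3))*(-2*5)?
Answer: -1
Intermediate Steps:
T(t) = -t/3 (T(t) = t/(-5 + 2) = t/(-3) = t*(-⅓) = -t/3)
T(3) + w(-3*(-3))*(-2*5) = -⅓*3 + 0*(-2*5) = -1 + 0*(-10) = -1 + 0 = -1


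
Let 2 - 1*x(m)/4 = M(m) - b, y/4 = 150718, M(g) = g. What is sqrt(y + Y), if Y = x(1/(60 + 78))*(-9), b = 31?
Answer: sqrt(318290974)/23 ≈ 775.68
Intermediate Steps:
y = 602872 (y = 4*150718 = 602872)
x(m) = 132 - 4*m (x(m) = 8 - 4*(m - 1*31) = 8 - 4*(m - 31) = 8 - 4*(-31 + m) = 8 + (124 - 4*m) = 132 - 4*m)
Y = -27318/23 (Y = (132 - 4/(60 + 78))*(-9) = (132 - 4/138)*(-9) = (132 - 4*1/138)*(-9) = (132 - 2/69)*(-9) = (9106/69)*(-9) = -27318/23 ≈ -1187.7)
sqrt(y + Y) = sqrt(602872 - 27318/23) = sqrt(13838738/23) = sqrt(318290974)/23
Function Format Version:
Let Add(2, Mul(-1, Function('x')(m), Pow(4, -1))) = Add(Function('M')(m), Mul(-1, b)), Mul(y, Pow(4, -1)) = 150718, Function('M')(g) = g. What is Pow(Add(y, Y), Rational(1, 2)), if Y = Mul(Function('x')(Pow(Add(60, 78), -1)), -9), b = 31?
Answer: Mul(Rational(1, 23), Pow(318290974, Rational(1, 2))) ≈ 775.68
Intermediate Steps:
y = 602872 (y = Mul(4, 150718) = 602872)
Function('x')(m) = Add(132, Mul(-4, m)) (Function('x')(m) = Add(8, Mul(-4, Add(m, Mul(-1, 31)))) = Add(8, Mul(-4, Add(m, -31))) = Add(8, Mul(-4, Add(-31, m))) = Add(8, Add(124, Mul(-4, m))) = Add(132, Mul(-4, m)))
Y = Rational(-27318, 23) (Y = Mul(Add(132, Mul(-4, Pow(Add(60, 78), -1))), -9) = Mul(Add(132, Mul(-4, Pow(138, -1))), -9) = Mul(Add(132, Mul(-4, Rational(1, 138))), -9) = Mul(Add(132, Rational(-2, 69)), -9) = Mul(Rational(9106, 69), -9) = Rational(-27318, 23) ≈ -1187.7)
Pow(Add(y, Y), Rational(1, 2)) = Pow(Add(602872, Rational(-27318, 23)), Rational(1, 2)) = Pow(Rational(13838738, 23), Rational(1, 2)) = Mul(Rational(1, 23), Pow(318290974, Rational(1, 2)))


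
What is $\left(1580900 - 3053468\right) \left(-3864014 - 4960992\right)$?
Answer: $12995421435408$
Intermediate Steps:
$\left(1580900 - 3053468\right) \left(-3864014 - 4960992\right) = \left(1580900 - 3053468\right) \left(-8825006\right) = \left(-1472568\right) \left(-8825006\right) = 12995421435408$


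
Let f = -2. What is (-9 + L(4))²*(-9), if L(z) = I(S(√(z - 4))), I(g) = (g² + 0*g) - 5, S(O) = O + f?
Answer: -900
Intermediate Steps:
S(O) = -2 + O (S(O) = O - 2 = -2 + O)
I(g) = -5 + g² (I(g) = (g² + 0) - 5 = g² - 5 = -5 + g²)
L(z) = -5 + (-2 + √(-4 + z))² (L(z) = -5 + (-2 + √(z - 4))² = -5 + (-2 + √(-4 + z))²)
(-9 + L(4))²*(-9) = (-9 + (-5 + (-2 + √(-4 + 4))²))²*(-9) = (-9 + (-5 + (-2 + √0)²))²*(-9) = (-9 + (-5 + (-2 + 0)²))²*(-9) = (-9 + (-5 + (-2)²))²*(-9) = (-9 + (-5 + 4))²*(-9) = (-9 - 1)²*(-9) = (-10)²*(-9) = 100*(-9) = -900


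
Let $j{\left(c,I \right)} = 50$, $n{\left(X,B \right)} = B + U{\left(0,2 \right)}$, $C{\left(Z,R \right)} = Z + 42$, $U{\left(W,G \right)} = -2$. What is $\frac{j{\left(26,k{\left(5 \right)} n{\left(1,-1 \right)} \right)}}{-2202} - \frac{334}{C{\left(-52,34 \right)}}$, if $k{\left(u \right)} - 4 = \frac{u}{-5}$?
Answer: $\frac{183742}{5505} \approx 33.377$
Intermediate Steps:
$C{\left(Z,R \right)} = 42 + Z$
$k{\left(u \right)} = 4 - \frac{u}{5}$ ($k{\left(u \right)} = 4 + \frac{u}{-5} = 4 + u \left(- \frac{1}{5}\right) = 4 - \frac{u}{5}$)
$n{\left(X,B \right)} = -2 + B$ ($n{\left(X,B \right)} = B - 2 = -2 + B$)
$\frac{j{\left(26,k{\left(5 \right)} n{\left(1,-1 \right)} \right)}}{-2202} - \frac{334}{C{\left(-52,34 \right)}} = \frac{50}{-2202} - \frac{334}{42 - 52} = 50 \left(- \frac{1}{2202}\right) - \frac{334}{-10} = - \frac{25}{1101} - - \frac{167}{5} = - \frac{25}{1101} + \frac{167}{5} = \frac{183742}{5505}$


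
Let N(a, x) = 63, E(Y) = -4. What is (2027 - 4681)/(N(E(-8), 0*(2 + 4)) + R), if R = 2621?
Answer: -1327/1342 ≈ -0.98882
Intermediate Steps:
(2027 - 4681)/(N(E(-8), 0*(2 + 4)) + R) = (2027 - 4681)/(63 + 2621) = -2654/2684 = -2654*1/2684 = -1327/1342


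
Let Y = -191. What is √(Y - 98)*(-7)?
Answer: -119*I ≈ -119.0*I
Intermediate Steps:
√(Y - 98)*(-7) = √(-191 - 98)*(-7) = √(-289)*(-7) = (17*I)*(-7) = -119*I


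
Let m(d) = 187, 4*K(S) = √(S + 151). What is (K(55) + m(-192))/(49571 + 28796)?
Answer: 187/78367 + √206/313468 ≈ 0.0024320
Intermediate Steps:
K(S) = √(151 + S)/4 (K(S) = √(S + 151)/4 = √(151 + S)/4)
(K(55) + m(-192))/(49571 + 28796) = (√(151 + 55)/4 + 187)/(49571 + 28796) = (√206/4 + 187)/78367 = (187 + √206/4)*(1/78367) = 187/78367 + √206/313468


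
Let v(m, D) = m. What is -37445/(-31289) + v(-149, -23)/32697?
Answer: 1219677104/1023056433 ≈ 1.1922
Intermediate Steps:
-37445/(-31289) + v(-149, -23)/32697 = -37445/(-31289) - 149/32697 = -37445*(-1/31289) - 149*1/32697 = 37445/31289 - 149/32697 = 1219677104/1023056433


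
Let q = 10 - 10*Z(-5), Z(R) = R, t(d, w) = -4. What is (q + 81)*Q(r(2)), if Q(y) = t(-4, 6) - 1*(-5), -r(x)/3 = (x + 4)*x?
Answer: 141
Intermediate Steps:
r(x) = -3*x*(4 + x) (r(x) = -3*(x + 4)*x = -3*(4 + x)*x = -3*x*(4 + x))
Q(y) = 1 (Q(y) = -4 - 1*(-5) = -4 + 5 = 1)
q = 60 (q = 10 - 10*(-5) = 10 + 50 = 60)
(q + 81)*Q(r(2)) = (60 + 81)*1 = 141*1 = 141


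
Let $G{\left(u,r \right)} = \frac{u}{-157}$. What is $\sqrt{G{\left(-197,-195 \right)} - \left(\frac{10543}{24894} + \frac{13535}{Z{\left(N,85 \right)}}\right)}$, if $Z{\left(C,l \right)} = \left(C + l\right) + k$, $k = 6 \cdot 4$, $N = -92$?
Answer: $\frac{i \sqrt{390121313702397114}}{22147362} \approx 28.202 i$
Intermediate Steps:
$G{\left(u,r \right)} = - \frac{u}{157}$ ($G{\left(u,r \right)} = u \left(- \frac{1}{157}\right) = - \frac{u}{157}$)
$k = 24$
$Z{\left(C,l \right)} = 24 + C + l$ ($Z{\left(C,l \right)} = \left(C + l\right) + 24 = 24 + C + l$)
$\sqrt{G{\left(-197,-195 \right)} - \left(\frac{10543}{24894} + \frac{13535}{Z{\left(N,85 \right)}}\right)} = \sqrt{\left(- \frac{1}{157}\right) \left(-197\right) - \left(\frac{10543}{24894} + \frac{13535}{24 - 92 + 85}\right)} = \sqrt{\frac{197}{157} - \left(\frac{10543}{24894} + \frac{13535}{17}\right)} = \sqrt{\frac{197}{157} - \frac{337119521}{423198}} = \sqrt{- \frac{52844394791}{66442086}} = \frac{i \sqrt{390121313702397114}}{22147362}$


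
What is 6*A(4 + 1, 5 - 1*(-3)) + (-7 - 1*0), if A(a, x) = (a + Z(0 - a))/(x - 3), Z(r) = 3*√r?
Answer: -1 + 18*I*√5/5 ≈ -1.0 + 8.0499*I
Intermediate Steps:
A(a, x) = (a + 3*√(-a))/(-3 + x) (A(a, x) = (a + 3*√(0 - a))/(x - 3) = (a + 3*√(-a))/(-3 + x))
6*A(4 + 1, 5 - 1*(-3)) + (-7 - 1*0) = 6*(((4 + 1) + 3*√(-(4 + 1)))/(-3 + (5 - 1*(-3)))) + (-7 - 1*0) = 6*((5 + 3*√(-1*5))/(-3 + (5 + 3))) + (-7 + 0) = 6*((5 + 3*√(-5))/(-3 + 8)) - 7 = 6*((5 + 3*(I*√5))/5) - 7 = 6*((5 + 3*I*√5)/5) - 7 = 6*(1 + 3*I*√5/5) - 7 = (6 + 18*I*√5/5) - 7 = -1 + 18*I*√5/5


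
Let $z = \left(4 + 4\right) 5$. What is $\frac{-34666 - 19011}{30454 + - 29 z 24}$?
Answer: $- \frac{53677}{2614} \approx -20.534$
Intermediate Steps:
$z = 40$ ($z = 8 \cdot 5 = 40$)
$\frac{-34666 - 19011}{30454 + - 29 z 24} = \frac{-34666 - 19011}{30454 + \left(-29\right) 40 \cdot 24} = - \frac{53677}{30454 - 27840} = - \frac{53677}{2614}$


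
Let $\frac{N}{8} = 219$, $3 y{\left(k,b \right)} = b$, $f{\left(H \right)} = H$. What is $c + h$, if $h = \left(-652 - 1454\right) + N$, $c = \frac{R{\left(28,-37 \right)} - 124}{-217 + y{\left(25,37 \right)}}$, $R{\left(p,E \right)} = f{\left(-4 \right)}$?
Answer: $- \frac{108486}{307} \approx -353.37$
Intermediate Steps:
$y{\left(k,b \right)} = \frac{b}{3}$
$R{\left(p,E \right)} = -4$
$N = 1752$ ($N = 8 \cdot 219 = 1752$)
$c = \frac{192}{307}$ ($c = \frac{-4 - 124}{-217 + \frac{1}{3} \cdot 37} = - \frac{128}{-217 + \frac{37}{3}} = - \frac{128}{- \frac{614}{3}} = \left(-128\right) \left(- \frac{3}{614}\right) = \frac{192}{307} \approx 0.62541$)
$h = -354$ ($h = \left(-652 - 1454\right) + 1752 = -2106 + 1752 = -354$)
$c + h = \frac{192}{307} - 354 = - \frac{108486}{307}$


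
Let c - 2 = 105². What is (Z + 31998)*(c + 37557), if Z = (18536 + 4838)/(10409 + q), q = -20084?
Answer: 15039530697184/9675 ≈ 1.5545e+9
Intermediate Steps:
c = 11027 (c = 2 + 105² = 2 + 11025 = 11027)
Z = -23374/9675 (Z = (18536 + 4838)/(10409 - 20084) = 23374/(-9675) = 23374*(-1/9675) = -23374/9675 ≈ -2.4159)
(Z + 31998)*(c + 37557) = (-23374/9675 + 31998)*(11027 + 37557) = (309557276/9675)*48584 = 15039530697184/9675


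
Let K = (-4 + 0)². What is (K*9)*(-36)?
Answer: -5184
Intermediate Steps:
K = 16 (K = (-4)² = 16)
(K*9)*(-36) = (16*9)*(-36) = 144*(-36) = -5184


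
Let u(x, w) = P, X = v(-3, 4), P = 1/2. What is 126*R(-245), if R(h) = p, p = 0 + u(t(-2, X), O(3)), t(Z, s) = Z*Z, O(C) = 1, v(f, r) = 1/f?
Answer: 63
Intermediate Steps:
P = ½ ≈ 0.50000
X = -⅓ (X = 1/(-3) = -⅓ ≈ -0.33333)
t(Z, s) = Z²
u(x, w) = ½
p = ½ (p = 0 + ½ = ½ ≈ 0.50000)
R(h) = ½
126*R(-245) = 126*(½) = 63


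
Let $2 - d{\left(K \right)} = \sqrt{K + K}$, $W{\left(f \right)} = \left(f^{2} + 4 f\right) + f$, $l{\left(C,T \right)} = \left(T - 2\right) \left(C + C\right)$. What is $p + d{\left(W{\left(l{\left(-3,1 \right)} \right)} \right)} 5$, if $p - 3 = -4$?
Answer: $9 - 10 \sqrt{33} \approx -48.446$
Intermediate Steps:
$l{\left(C,T \right)} = 2 C \left(-2 + T\right)$ ($l{\left(C,T \right)} = \left(-2 + T\right) 2 C = 2 C \left(-2 + T\right)$)
$W{\left(f \right)} = f^{2} + 5 f$
$p = -1$ ($p = 3 - 4 = -1$)
$d{\left(K \right)} = 2 - \sqrt{2} \sqrt{K}$ ($d{\left(K \right)} = 2 - \sqrt{K + K} = 2 - \sqrt{2 K} = 2 - \sqrt{2} \sqrt{K}$)
$p + d{\left(W{\left(l{\left(-3,1 \right)} \right)} \right)} 5 = -1 + \left(2 - \sqrt{2} \sqrt{2 \left(-3\right) \left(-2 + 1\right) \left(5 + 2 \left(-3\right) \left(-2 + 1\right)\right)}\right) 5 = -1 + \left(2 - \sqrt{2} \sqrt{2 \left(-3\right) \left(-1\right) \left(5 + 2 \left(-3\right) \left(-1\right)\right)}\right) 5 = -1 + \left(2 - \sqrt{2} \sqrt{6 \left(5 + 6\right)}\right) 5 = -1 + \left(2 - \sqrt{2} \sqrt{6 \cdot 11}\right) 5 = -1 + \left(2 - \sqrt{2} \sqrt{66}\right) 5 = -1 + \left(2 - 2 \sqrt{33}\right) 5 = -1 + \left(10 - 10 \sqrt{33}\right) = 9 - 10 \sqrt{33}$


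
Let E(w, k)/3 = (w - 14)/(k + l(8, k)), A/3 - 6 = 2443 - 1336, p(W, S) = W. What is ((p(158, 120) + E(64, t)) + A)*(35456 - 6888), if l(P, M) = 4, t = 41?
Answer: 299992568/3 ≈ 9.9998e+7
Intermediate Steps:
A = 3339 (A = 18 + 3*(2443 - 1336) = 18 + 3*1107 = 18 + 3321 = 3339)
E(w, k) = 3*(-14 + w)/(4 + k) (E(w, k) = 3*((w - 14)/(k + 4)) = 3*((-14 + w)/(4 + k)) = 3*(-14 + w)/(4 + k))
((p(158, 120) + E(64, t)) + A)*(35456 - 6888) = ((158 + 3*(-14 + 64)/(4 + 41)) + 3339)*(35456 - 6888) = ((158 + 3*50/45) + 3339)*28568 = ((158 + 3*(1/45)*50) + 3339)*28568 = ((158 + 10/3) + 3339)*28568 = (484/3 + 3339)*28568 = (10501/3)*28568 = 299992568/3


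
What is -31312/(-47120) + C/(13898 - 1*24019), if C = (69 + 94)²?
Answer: -3075732/1568755 ≈ -1.9606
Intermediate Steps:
C = 26569 (C = 163² = 26569)
-31312/(-47120) + C/(13898 - 1*24019) = -31312/(-47120) + 26569/(13898 - 1*24019) = -31312*(-1/47120) + 26569/(13898 - 24019) = 103/155 + 26569/(-10121) = 103/155 + 26569*(-1/10121) = 103/155 - 26569/10121 = -3075732/1568755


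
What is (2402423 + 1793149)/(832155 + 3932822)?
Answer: 4195572/4764977 ≈ 0.88050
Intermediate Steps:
(2402423 + 1793149)/(832155 + 3932822) = 4195572/4764977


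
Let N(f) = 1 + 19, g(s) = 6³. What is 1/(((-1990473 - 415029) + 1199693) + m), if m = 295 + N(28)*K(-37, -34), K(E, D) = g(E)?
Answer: -1/1201194 ≈ -8.3251e-7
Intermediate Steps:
g(s) = 216
K(E, D) = 216
N(f) = 20
m = 4615 (m = 295 + 20*216 = 295 + 4320 = 4615)
1/(((-1990473 - 415029) + 1199693) + m) = 1/(((-1990473 - 415029) + 1199693) + 4615) = 1/((-2405502 + 1199693) + 4615) = 1/(-1205809 + 4615) = 1/(-1201194) = -1/1201194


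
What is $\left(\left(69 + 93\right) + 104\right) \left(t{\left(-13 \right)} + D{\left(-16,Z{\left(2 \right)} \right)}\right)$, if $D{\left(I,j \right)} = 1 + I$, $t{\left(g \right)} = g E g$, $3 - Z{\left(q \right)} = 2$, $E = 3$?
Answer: $130872$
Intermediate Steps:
$Z{\left(q \right)} = 1$ ($Z{\left(q \right)} = 3 - 2 = 1$)
$t{\left(g \right)} = 3 g^{2}$ ($t{\left(g \right)} = g 3 g = 3 g g = 3 g^{2}$)
$\left(\left(69 + 93\right) + 104\right) \left(t{\left(-13 \right)} + D{\left(-16,Z{\left(2 \right)} \right)}\right) = \left(\left(69 + 93\right) + 104\right) \left(3 \left(-13\right)^{2} + \left(1 - 16\right)\right) = \left(162 + 104\right) \left(3 \cdot 169 - 15\right) = 266 \left(507 - 15\right) = 266 \cdot 492 = 130872$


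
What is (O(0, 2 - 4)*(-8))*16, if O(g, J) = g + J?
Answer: 256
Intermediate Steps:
O(g, J) = J + g
(O(0, 2 - 4)*(-8))*16 = (((2 - 4) + 0)*(-8))*16 = ((-2 + 0)*(-8))*16 = -2*(-8)*16 = 16*16 = 256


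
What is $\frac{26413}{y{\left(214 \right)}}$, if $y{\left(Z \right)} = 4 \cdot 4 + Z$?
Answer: $\frac{26413}{230} \approx 114.84$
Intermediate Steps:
$y{\left(Z \right)} = 16 + Z$
$\frac{26413}{y{\left(214 \right)}} = \frac{26413}{16 + 214} = \frac{26413}{230}$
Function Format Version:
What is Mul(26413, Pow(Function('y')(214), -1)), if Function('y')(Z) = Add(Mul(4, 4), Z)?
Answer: Rational(26413, 230) ≈ 114.84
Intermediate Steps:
Function('y')(Z) = Add(16, Z)
Mul(26413, Pow(Function('y')(214), -1)) = Mul(26413, Pow(Add(16, 214), -1)) = Mul(26413, Pow(230, -1)) = Mul(26413, Rational(1, 230)) = Rational(26413, 230)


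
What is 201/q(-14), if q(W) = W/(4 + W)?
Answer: 1005/7 ≈ 143.57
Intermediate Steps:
201/q(-14) = 201/((-14/(4 - 14))) = 201/((-14/(-10))) = 201/((-14*(-⅒))) = 201/(7/5) = 201*(5/7) = 1005/7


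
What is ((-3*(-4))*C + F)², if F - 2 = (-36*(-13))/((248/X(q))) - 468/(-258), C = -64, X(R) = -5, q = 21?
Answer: 4253803125625/7107556 ≈ 5.9849e+5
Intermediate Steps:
F = -14987/2666 (F = 2 + ((-36*(-13))/((248/(-5))) - 468/(-258)) = 2 + (468/((248*(-⅕))) - 468*(-1/258)) = 2 + (468/(-248/5) + 78/43) = 2 + (468*(-5/248) + 78/43) = 2 + (-585/62 + 78/43) = 2 - 20319/2666 = -14987/2666 ≈ -5.6215)
((-3*(-4))*C + F)² = (-3*(-4)*(-64) - 14987/2666)² = (12*(-64) - 14987/2666)² = (-768 - 14987/2666)² = (-2062475/2666)² = 4253803125625/7107556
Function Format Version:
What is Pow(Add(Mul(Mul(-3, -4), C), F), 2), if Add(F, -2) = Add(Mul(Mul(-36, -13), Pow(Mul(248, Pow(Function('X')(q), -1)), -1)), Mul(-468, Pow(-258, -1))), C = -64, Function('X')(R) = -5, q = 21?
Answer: Rational(4253803125625, 7107556) ≈ 5.9849e+5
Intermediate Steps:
F = Rational(-14987, 2666) (F = Add(2, Add(Mul(Mul(-36, -13), Pow(Mul(248, Pow(-5, -1)), -1)), Mul(-468, Pow(-258, -1)))) = Add(2, Add(Mul(468, Pow(Mul(248, Rational(-1, 5)), -1)), Mul(-468, Rational(-1, 258)))) = Add(2, Add(Mul(468, Pow(Rational(-248, 5), -1)), Rational(78, 43))) = Add(2, Add(Mul(468, Rational(-5, 248)), Rational(78, 43))) = Add(2, Add(Rational(-585, 62), Rational(78, 43))) = Add(2, Rational(-20319, 2666)) = Rational(-14987, 2666) ≈ -5.6215)
Pow(Add(Mul(Mul(-3, -4), C), F), 2) = Pow(Add(Mul(Mul(-3, -4), -64), Rational(-14987, 2666)), 2) = Pow(Add(Mul(12, -64), Rational(-14987, 2666)), 2) = Pow(Add(-768, Rational(-14987, 2666)), 2) = Pow(Rational(-2062475, 2666), 2) = Rational(4253803125625, 7107556)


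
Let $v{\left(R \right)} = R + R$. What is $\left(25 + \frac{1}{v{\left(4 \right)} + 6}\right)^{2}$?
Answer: $\frac{123201}{196} \approx 628.58$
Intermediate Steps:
$v{\left(R \right)} = 2 R$
$\left(25 + \frac{1}{v{\left(4 \right)} + 6}\right)^{2} = \left(25 + \frac{1}{2 \cdot 4 + 6}\right)^{2} = \left(25 + \frac{1}{8 + 6}\right)^{2} = \left(25 + \frac{1}{14}\right)^{2} = \left(\frac{351}{14}\right)^{2} = \frac{123201}{196}$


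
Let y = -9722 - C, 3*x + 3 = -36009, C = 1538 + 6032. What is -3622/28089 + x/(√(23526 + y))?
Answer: -3622/28089 - 6002*√6234/3117 ≈ -152.16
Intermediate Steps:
C = 7570
x = -12004 (x = -1 + (⅓)*(-36009) = -1 - 12003 = -12004)
y = -17292 (y = -9722 - 1*7570 = -9722 - 7570 = -17292)
-3622/28089 + x/(√(23526 + y)) = -3622/28089 - 12004/√(23526 - 17292) = -3622*1/28089 - 12004*√6234/6234 = -3622/28089 - 6002*√6234/3117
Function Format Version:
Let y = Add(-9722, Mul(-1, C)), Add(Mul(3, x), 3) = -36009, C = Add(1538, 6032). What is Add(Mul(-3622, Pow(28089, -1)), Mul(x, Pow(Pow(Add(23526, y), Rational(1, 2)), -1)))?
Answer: Add(Rational(-3622, 28089), Mul(Rational(-6002, 3117), Pow(6234, Rational(1, 2)))) ≈ -152.16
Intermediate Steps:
C = 7570
x = -12004 (x = Add(-1, Mul(Rational(1, 3), -36009)) = Add(-1, -12003) = -12004)
y = -17292 (y = Add(-9722, Mul(-1, 7570)) = Add(-9722, -7570) = -17292)
Add(Mul(-3622, Pow(28089, -1)), Mul(x, Pow(Pow(Add(23526, y), Rational(1, 2)), -1))) = Add(Mul(-3622, Pow(28089, -1)), Mul(-12004, Pow(Pow(Add(23526, -17292), Rational(1, 2)), -1))) = Add(Mul(-3622, Rational(1, 28089)), Mul(-12004, Pow(Pow(6234, Rational(1, 2)), -1))) = Add(Rational(-3622, 28089), Mul(-12004, Mul(Rational(1, 6234), Pow(6234, Rational(1, 2))))) = Add(Rational(-3622, 28089), Mul(Rational(-6002, 3117), Pow(6234, Rational(1, 2))))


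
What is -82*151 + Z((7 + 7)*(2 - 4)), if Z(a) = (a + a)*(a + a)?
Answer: -9246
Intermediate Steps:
Z(a) = 4*a² (Z(a) = (2*a)*(2*a) = 4*a²)
-82*151 + Z((7 + 7)*(2 - 4)) = -82*151 + 4*((7 + 7)*(2 - 4))² = -12382 + 4*(14*(-2))² = -12382 + 4*(-28)² = -12382 + 4*784 = -12382 + 3136 = -9246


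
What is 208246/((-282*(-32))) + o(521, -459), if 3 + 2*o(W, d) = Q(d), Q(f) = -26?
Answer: 38699/4512 ≈ 8.5769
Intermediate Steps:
o(W, d) = -29/2 (o(W, d) = -3/2 + (½)*(-26) = -3/2 - 13 = -29/2)
208246/((-282*(-32))) + o(521, -459) = 208246/((-282*(-32))) - 29/2 = 208246/9024 - 29/2 = 208246*(1/9024) - 29/2 = 104123/4512 - 29/2 = 38699/4512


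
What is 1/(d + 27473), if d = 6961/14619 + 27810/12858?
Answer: 31328517/860771024029 ≈ 3.6396e-5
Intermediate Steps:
d = 82676488/31328517 (d = 6961*(1/14619) + 27810*(1/12858) = 6961/14619 + 4635/2143 = 82676488/31328517 ≈ 2.6390)
1/(d + 27473) = 1/(82676488/31328517 + 27473) = 1/(860771024029/31328517) = 31328517/860771024029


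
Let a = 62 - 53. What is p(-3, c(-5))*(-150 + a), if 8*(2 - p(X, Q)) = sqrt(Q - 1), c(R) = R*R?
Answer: -282 + 141*sqrt(6)/4 ≈ -195.66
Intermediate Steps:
a = 9
c(R) = R**2
p(X, Q) = 2 - sqrt(-1 + Q)/8 (p(X, Q) = 2 - sqrt(Q - 1)/8 = 2 - sqrt(-1 + Q)/8)
p(-3, c(-5))*(-150 + a) = (2 - sqrt(-1 + (-5)**2)/8)*(-150 + 9) = (2 - sqrt(-1 + 25)/8)*(-141) = (2 - sqrt(6)/4)*(-141) = -282 + 141*sqrt(6)/4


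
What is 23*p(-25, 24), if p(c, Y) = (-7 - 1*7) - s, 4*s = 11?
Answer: -1541/4 ≈ -385.25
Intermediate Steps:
s = 11/4 (s = (¼)*11 = 11/4 ≈ 2.7500)
p(c, Y) = -67/4 (p(c, Y) = (-7 - 1*7) - 1*11/4 = (-7 - 7) - 11/4 = -14 - 11/4 = -67/4)
23*p(-25, 24) = 23*(-67/4) = -1541/4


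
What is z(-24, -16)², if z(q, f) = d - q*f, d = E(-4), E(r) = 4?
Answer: 144400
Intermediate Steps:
d = 4
z(q, f) = 4 - f*q (z(q, f) = 4 - q*f = 4 - f*q)
z(-24, -16)² = (4 - 1*(-16)*(-24))² = (4 - 384)² = (-380)² = 144400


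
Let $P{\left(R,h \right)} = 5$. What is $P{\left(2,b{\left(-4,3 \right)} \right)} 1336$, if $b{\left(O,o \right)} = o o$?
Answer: $6680$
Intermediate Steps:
$b{\left(O,o \right)} = o^{2}$
$P{\left(2,b{\left(-4,3 \right)} \right)} 1336 = 5 \cdot 1336 = 6680$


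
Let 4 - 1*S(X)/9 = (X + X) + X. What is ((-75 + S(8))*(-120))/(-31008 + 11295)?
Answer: -10200/6571 ≈ -1.5523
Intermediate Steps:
S(X) = 36 - 27*X (S(X) = 36 - 9*((X + X) + X) = 36 - 9*(2*X + X) = 36 - 27*X)
((-75 + S(8))*(-120))/(-31008 + 11295) = ((-75 + (36 - 27*8))*(-120))/(-31008 + 11295) = ((-75 + (36 - 216))*(-120))/(-19713) = ((-75 - 180)*(-120))*(-1/19713) = -255*(-120)*(-1/19713) = 30600*(-1/19713) = -10200/6571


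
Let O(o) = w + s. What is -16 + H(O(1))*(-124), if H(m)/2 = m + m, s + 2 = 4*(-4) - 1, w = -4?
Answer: 11392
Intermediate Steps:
s = -19 (s = -2 + (4*(-4) - 1) = -2 + (-16 - 1) = -2 - 17 = -19)
O(o) = -23 (O(o) = -4 - 19 = -23)
H(m) = 4*m (H(m) = 2*(m + m) = 2*(2*m) = 4*m)
-16 + H(O(1))*(-124) = -16 + (4*(-23))*(-124) = -16 - 92*(-124) = -16 + 11408 = 11392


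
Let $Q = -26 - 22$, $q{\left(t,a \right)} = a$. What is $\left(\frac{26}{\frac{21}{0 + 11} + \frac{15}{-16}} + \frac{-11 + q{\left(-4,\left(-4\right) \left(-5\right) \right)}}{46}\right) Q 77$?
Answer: $- \frac{130613560}{1311} \approx -99629.0$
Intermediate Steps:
$Q = -48$
$\left(\frac{26}{\frac{21}{0 + 11} + \frac{15}{-16}} + \frac{-11 + q{\left(-4,\left(-4\right) \left(-5\right) \right)}}{46}\right) Q 77 = \left(\frac{26}{\frac{21}{0 + 11} + \frac{15}{-16}} + \frac{-11 - -20}{46}\right) \left(-48\right) 77 = \left(\frac{26}{\frac{21}{11} + 15 \left(- \frac{1}{16}\right)} + \left(-11 + 20\right) \frac{1}{46}\right) \left(-48\right) 77 = \left(\frac{26}{21 \cdot \frac{1}{11} - \frac{15}{16}} + 9 \cdot \frac{1}{46}\right) \left(-48\right) 77 = \left(\frac{26}{\frac{21}{11} - \frac{15}{16}} + \frac{9}{46}\right) \left(-48\right) 77 = \left(\frac{26}{\frac{171}{176}} + \frac{9}{46}\right) \left(-48\right) 77 = \left(26 \cdot \frac{176}{171} + \frac{9}{46}\right) \left(-48\right) 77 = \left(\frac{4576}{171} + \frac{9}{46}\right) \left(-48\right) 77 = \frac{212035}{7866} \left(-48\right) 77 = \left(- \frac{1696280}{1311}\right) 77 = - \frac{130613560}{1311}$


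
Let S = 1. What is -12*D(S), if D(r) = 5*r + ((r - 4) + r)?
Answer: -36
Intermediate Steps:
D(r) = -4 + 7*r (D(r) = 5*r + ((-4 + r) + r) = 5*r + (-4 + 2*r) = -4 + 7*r)
-12*D(S) = -12*(-4 + 7*1) = -12*(-4 + 7) = -12*3 = -36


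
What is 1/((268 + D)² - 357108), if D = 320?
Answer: -1/11364 ≈ -8.7997e-5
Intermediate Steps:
1/((268 + D)² - 357108) = 1/((268 + 320)² - 357108) = 1/(588² - 357108) = 1/(345744 - 357108) = 1/(-11364) = -1/11364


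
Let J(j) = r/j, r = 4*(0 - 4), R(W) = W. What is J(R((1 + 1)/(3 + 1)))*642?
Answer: -20544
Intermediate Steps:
r = -16 (r = 4*(-4) = -16)
J(j) = -16/j
J(R((1 + 1)/(3 + 1)))*642 = -16*(3 + 1)/(1 + 1)*642 = -16/(2/4)*642 = -16/(2*(¼))*642 = -16/½*642 = -16*2*642 = -32*642 = -20544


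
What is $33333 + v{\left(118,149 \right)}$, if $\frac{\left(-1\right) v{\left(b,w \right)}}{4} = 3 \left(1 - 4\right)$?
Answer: $33369$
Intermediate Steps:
$v{\left(b,w \right)} = 36$ ($v{\left(b,w \right)} = - 4 \cdot 3 \left(1 - 4\right) = - 4 \cdot 3 \left(-3\right) = \left(-4\right) \left(-9\right) = 36$)
$33333 + v{\left(118,149 \right)} = 33333 + 36 = 33369$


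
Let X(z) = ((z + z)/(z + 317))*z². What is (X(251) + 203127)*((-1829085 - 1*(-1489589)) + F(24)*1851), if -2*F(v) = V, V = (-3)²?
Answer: -51131266063669/568 ≈ -9.0020e+10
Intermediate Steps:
V = 9
F(v) = -9/2 (F(v) = -½*9 = -9/2)
X(z) = 2*z³/(317 + z) (X(z) = ((2*z)/(317 + z))*z² = (2*z/(317 + z))*z² = 2*z³/(317 + z))
(X(251) + 203127)*((-1829085 - 1*(-1489589)) + F(24)*1851) = (2*251³/(317 + 251) + 203127)*((-1829085 - 1*(-1489589)) - 9/2*1851) = (2*15813251/568 + 203127)*((-1829085 + 1489589) - 16659/2) = (2*15813251*(1/568) + 203127)*(-339496 - 16659/2) = (15813251/284 + 203127)*(-695651/2) = (73501319/284)*(-695651/2) = -51131266063669/568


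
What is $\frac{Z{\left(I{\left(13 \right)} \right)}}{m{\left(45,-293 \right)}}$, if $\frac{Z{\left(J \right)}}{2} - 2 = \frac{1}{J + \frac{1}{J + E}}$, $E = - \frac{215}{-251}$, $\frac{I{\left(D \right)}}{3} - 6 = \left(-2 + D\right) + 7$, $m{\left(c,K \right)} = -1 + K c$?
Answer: $- \frac{2652117}{8682420595} \approx -0.00030546$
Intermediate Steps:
$I{\left(D \right)} = 33 + 3 D$ ($I{\left(D \right)} = 18 + 3 \left(\left(-2 + D\right) + 7\right) = 18 + 3 \left(5 + D\right) = 18 + \left(15 + 3 D\right) = 33 + 3 D$)
$E = \frac{215}{251}$ ($E = \left(-215\right) \left(- \frac{1}{251}\right) = \frac{215}{251} \approx 0.85657$)
$Z{\left(J \right)} = 4 + \frac{2}{J + \frac{1}{\frac{215}{251} + J}}$ ($Z{\left(J \right)} = 4 + \frac{2}{J + \frac{1}{J + \frac{215}{251}}} = 4 + \frac{2}{J + \frac{1}{\frac{215}{251} + J}}$)
$\frac{Z{\left(I{\left(13 \right)} \right)}}{m{\left(45,-293 \right)}} = \frac{2 \frac{1}{251 + 215 \left(33 + 3 \cdot 13\right) + 251 \left(33 + 3 \cdot 13\right)^{2}} \left(717 + 502 \left(33 + 3 \cdot 13\right)^{2} + 681 \left(33 + 3 \cdot 13\right)\right)}{-1 - 13185} = \frac{2 \frac{1}{251 + 215 \left(33 + 39\right) + 251 \left(33 + 39\right)^{2}} \left(717 + 502 \left(33 + 39\right)^{2} + 681 \left(33 + 39\right)\right)}{-1 - 13185} = \frac{2 \frac{1}{251 + 215 \cdot 72 + 251 \cdot 72^{2}} \left(717 + 502 \cdot 72^{2} + 681 \cdot 72\right)}{-13186} = \frac{2 \left(717 + 502 \cdot 5184 + 49032\right)}{251 + 15480 + 251 \cdot 5184} \left(- \frac{1}{13186}\right) = \frac{2 \left(717 + 2602368 + 49032\right)}{251 + 15480 + 1301184} \left(- \frac{1}{13186}\right) = 2 \cdot \frac{1}{1316915} \cdot 2652117 \left(- \frac{1}{13186}\right) = \frac{5304234}{1316915} \left(- \frac{1}{13186}\right) = - \frac{2652117}{8682420595}$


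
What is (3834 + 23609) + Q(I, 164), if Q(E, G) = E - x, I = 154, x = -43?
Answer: 27640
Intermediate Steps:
Q(E, G) = 43 + E (Q(E, G) = E - 1*(-43) = E + 43 = 43 + E)
(3834 + 23609) + Q(I, 164) = (3834 + 23609) + (43 + 154) = 27443 + 197 = 27640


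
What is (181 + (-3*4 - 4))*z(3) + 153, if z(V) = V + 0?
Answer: 648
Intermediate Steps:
z(V) = V
(181 + (-3*4 - 4))*z(3) + 153 = (181 + (-3*4 - 4))*3 + 153 = (181 + (-12 - 4))*3 + 153 = (181 - 16)*3 + 153 = 165*3 + 153 = 495 + 153 = 648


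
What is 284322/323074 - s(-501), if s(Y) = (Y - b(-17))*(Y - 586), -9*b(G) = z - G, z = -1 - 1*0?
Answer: -788927821018/1453833 ≈ -5.4265e+5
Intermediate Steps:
z = -1 (z = -1 + 0 = -1)
b(G) = ⅑ + G/9 (b(G) = -(-1 - G)/9 = ⅑ + G/9)
s(Y) = (-586 + Y)*(16/9 + Y) (s(Y) = (Y - (⅑ + (⅑)*(-17)))*(Y - 586) = (Y - (⅑ - 17/9))*(-586 + Y) = (Y - 1*(-16/9))*(-586 + Y) = (Y + 16/9)*(-586 + Y) = (16/9 + Y)*(-586 + Y) = (-586 + Y)*(16/9 + Y))
284322/323074 - s(-501) = 284322/323074 - (-9376/9 + (-501)² - 5258/9*(-501)) = 284322*(1/323074) - (-9376/9 + 251001 + 878086/3) = 142161/161537 - 1*4883891/9 = 142161/161537 - 4883891/9 = -788927821018/1453833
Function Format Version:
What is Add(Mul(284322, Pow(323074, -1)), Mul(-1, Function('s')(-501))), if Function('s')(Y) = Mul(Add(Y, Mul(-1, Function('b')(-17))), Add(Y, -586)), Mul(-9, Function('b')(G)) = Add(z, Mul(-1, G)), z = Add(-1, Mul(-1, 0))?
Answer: Rational(-788927821018, 1453833) ≈ -5.4265e+5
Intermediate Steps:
z = -1 (z = Add(-1, 0) = -1)
Function('b')(G) = Add(Rational(1, 9), Mul(Rational(1, 9), G)) (Function('b')(G) = Mul(Rational(-1, 9), Add(-1, Mul(-1, G))) = Add(Rational(1, 9), Mul(Rational(1, 9), G)))
Function('s')(Y) = Mul(Add(-586, Y), Add(Rational(16, 9), Y)) (Function('s')(Y) = Mul(Add(Y, Mul(-1, Add(Rational(1, 9), Mul(Rational(1, 9), -17)))), Add(Y, -586)) = Mul(Add(Y, Mul(-1, Add(Rational(1, 9), Rational(-17, 9)))), Add(-586, Y)) = Mul(Add(Y, Mul(-1, Rational(-16, 9))), Add(-586, Y)) = Mul(Add(Y, Rational(16, 9)), Add(-586, Y)) = Mul(Add(Rational(16, 9), Y), Add(-586, Y)) = Mul(Add(-586, Y), Add(Rational(16, 9), Y)))
Add(Mul(284322, Pow(323074, -1)), Mul(-1, Function('s')(-501))) = Add(Mul(284322, Pow(323074, -1)), Mul(-1, Add(Rational(-9376, 9), Pow(-501, 2), Mul(Rational(-5258, 9), -501)))) = Add(Mul(284322, Rational(1, 323074)), Mul(-1, Add(Rational(-9376, 9), 251001, Rational(878086, 3)))) = Add(Rational(142161, 161537), Mul(-1, Rational(4883891, 9))) = Add(Rational(142161, 161537), Rational(-4883891, 9)) = Rational(-788927821018, 1453833)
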